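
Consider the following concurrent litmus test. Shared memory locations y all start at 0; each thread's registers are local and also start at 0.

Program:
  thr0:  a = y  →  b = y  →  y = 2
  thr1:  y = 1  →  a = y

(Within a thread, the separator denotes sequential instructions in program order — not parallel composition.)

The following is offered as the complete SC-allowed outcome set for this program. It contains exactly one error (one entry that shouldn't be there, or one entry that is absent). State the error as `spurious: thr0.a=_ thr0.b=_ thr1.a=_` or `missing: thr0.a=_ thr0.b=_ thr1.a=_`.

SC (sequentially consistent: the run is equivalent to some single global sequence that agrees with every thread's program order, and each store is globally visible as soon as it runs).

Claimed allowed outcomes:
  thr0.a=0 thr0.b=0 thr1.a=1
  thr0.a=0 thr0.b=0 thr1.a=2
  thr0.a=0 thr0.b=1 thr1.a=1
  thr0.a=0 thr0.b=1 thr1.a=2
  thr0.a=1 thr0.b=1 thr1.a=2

missing: thr0.a=1 thr0.b=1 thr1.a=1

outcome vector order: (thr0.a,thr0.b,thr1.a)
under SC → (0,0,1); (0,0,2); (0,1,1); (0,1,2); (1,1,1); (1,1,2)
SC∖claimed = {(1,1,1)}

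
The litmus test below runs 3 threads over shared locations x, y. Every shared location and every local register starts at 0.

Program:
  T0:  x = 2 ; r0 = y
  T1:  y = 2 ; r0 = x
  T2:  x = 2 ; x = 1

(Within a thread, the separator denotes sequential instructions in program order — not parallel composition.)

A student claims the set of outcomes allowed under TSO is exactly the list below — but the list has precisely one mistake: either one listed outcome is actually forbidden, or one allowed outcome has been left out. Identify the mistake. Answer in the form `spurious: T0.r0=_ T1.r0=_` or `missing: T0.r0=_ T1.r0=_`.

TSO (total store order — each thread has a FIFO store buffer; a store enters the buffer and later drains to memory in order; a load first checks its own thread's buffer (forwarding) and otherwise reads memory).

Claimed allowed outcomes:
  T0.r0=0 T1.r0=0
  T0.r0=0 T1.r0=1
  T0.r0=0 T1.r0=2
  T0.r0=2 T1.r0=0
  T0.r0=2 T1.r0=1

outcome vector order: (T0.r0,T1.r0)
TSO (6): <0 0> <0 1> <0 2> <2 0> <2 1> <2 2>
TSO∖claimed = {<2 2>}

missing: T0.r0=2 T1.r0=2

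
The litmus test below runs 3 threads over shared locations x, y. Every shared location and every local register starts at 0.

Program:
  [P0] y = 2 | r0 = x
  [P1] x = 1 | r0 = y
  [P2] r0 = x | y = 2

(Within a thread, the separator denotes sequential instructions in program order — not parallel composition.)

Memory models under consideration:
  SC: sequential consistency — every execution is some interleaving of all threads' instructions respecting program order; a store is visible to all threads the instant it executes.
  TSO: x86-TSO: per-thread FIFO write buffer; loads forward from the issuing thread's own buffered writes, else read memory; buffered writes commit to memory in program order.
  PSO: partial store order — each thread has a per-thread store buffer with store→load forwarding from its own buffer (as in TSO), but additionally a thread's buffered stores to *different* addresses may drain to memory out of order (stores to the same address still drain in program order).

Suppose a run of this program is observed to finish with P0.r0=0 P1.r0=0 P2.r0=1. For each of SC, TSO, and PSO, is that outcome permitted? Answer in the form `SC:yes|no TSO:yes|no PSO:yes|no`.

SC:no TSO:yes PSO:yes

outcome vector order: (P0.r0,P1.r0,P2.r0)
SC (6): 0/2/0; 0/2/1; 1/0/0; 1/0/1; 1/2/0; 1/2/1
TSO (8): 0/0/0; 0/0/1; 0/2/0; 0/2/1; 1/0/0; 1/0/1; 1/2/0; 1/2/1
PSO (8): 0/0/0; 0/0/1; 0/2/0; 0/2/1; 1/0/0; 1/0/1; 1/2/0; 1/2/1
target 0/0/1 ∈ {TSO,PSO}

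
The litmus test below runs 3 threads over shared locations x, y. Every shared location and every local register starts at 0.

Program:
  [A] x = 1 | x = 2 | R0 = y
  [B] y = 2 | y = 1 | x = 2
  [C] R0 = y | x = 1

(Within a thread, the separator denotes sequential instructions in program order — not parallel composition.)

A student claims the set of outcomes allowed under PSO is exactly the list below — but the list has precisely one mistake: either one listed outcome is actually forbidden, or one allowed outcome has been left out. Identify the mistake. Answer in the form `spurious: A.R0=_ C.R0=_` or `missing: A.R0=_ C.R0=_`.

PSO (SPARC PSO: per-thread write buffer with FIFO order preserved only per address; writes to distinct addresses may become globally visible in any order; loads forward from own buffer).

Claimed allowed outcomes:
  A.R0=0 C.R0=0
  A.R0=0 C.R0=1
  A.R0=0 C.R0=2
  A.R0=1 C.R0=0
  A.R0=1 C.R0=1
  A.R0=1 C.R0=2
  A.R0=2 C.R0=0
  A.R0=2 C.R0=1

outcome vector order: (A.R0,C.R0)
PSO (9): 0/0, 0/1, 0/2, 1/0, 1/1, 1/2, 2/0, 2/1, 2/2
PSO∖claimed = {2/2}

missing: A.R0=2 C.R0=2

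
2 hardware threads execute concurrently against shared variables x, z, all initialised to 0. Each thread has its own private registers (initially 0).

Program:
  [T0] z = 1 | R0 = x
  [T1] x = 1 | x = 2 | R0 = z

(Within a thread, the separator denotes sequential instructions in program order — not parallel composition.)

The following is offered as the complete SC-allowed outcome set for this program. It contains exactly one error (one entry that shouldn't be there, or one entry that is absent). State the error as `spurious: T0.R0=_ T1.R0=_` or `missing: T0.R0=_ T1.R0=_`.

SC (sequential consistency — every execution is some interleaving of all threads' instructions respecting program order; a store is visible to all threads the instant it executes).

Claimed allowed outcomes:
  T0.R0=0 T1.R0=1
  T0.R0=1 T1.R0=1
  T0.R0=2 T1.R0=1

missing: T0.R0=2 T1.R0=0

outcome vector order: (T0.R0,T1.R0)
SC (4): 0/1 1/1 2/0 2/1
SC∖claimed = {2/0}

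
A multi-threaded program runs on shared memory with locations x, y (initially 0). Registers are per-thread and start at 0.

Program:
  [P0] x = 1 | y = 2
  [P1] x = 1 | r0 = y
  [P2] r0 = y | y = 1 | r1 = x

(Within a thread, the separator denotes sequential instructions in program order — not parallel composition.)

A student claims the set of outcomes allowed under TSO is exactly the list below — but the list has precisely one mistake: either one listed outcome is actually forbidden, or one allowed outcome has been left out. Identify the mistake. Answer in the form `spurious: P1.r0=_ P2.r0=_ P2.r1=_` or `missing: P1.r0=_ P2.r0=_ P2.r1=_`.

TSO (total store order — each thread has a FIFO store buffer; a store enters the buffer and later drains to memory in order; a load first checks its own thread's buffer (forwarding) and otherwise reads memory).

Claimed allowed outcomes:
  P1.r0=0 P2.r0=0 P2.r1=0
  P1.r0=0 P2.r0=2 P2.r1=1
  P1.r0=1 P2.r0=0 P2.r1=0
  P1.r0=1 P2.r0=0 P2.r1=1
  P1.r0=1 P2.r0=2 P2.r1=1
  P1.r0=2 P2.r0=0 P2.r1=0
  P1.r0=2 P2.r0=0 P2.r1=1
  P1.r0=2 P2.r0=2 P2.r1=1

missing: P1.r0=0 P2.r0=0 P2.r1=1

outcome vector order: (P1.r0,P2.r0,P2.r1)
TSO: 9 outcomes — {(0,0,0) (0,0,1) (0,2,1) (1,0,0) (1,0,1) (1,2,1) (2,0,0) (2,0,1) (2,2,1)}
TSO∖claimed = {(0,0,1)}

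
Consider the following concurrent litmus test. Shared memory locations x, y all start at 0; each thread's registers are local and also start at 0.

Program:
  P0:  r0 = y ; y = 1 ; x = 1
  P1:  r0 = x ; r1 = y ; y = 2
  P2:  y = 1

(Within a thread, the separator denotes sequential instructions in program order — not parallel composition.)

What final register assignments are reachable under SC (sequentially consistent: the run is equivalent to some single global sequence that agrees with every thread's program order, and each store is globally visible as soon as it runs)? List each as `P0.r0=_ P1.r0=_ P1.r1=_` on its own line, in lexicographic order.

outcome vector order: (P0.r0,P1.r0,P1.r1)
|SC outcomes| = 8

P0.r0=0 P1.r0=0 P1.r1=0
P0.r0=0 P1.r0=0 P1.r1=1
P0.r0=0 P1.r0=1 P1.r1=1
P0.r0=1 P1.r0=0 P1.r1=0
P0.r0=1 P1.r0=0 P1.r1=1
P0.r0=1 P1.r0=1 P1.r1=1
P0.r0=2 P1.r0=0 P1.r1=0
P0.r0=2 P1.r0=0 P1.r1=1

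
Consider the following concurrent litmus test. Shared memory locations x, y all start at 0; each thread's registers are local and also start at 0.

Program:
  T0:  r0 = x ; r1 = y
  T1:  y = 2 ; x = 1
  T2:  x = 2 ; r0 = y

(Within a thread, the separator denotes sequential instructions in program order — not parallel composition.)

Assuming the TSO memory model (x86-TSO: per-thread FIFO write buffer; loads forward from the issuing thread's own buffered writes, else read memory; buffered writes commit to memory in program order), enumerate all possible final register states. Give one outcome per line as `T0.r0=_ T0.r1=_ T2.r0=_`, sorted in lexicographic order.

outcome vector order: (T0.r0,T0.r1,T2.r0)
|TSO outcomes| = 10

T0.r0=0 T0.r1=0 T2.r0=0
T0.r0=0 T0.r1=0 T2.r0=2
T0.r0=0 T0.r1=2 T2.r0=0
T0.r0=0 T0.r1=2 T2.r0=2
T0.r0=1 T0.r1=2 T2.r0=0
T0.r0=1 T0.r1=2 T2.r0=2
T0.r0=2 T0.r1=0 T2.r0=0
T0.r0=2 T0.r1=0 T2.r0=2
T0.r0=2 T0.r1=2 T2.r0=0
T0.r0=2 T0.r1=2 T2.r0=2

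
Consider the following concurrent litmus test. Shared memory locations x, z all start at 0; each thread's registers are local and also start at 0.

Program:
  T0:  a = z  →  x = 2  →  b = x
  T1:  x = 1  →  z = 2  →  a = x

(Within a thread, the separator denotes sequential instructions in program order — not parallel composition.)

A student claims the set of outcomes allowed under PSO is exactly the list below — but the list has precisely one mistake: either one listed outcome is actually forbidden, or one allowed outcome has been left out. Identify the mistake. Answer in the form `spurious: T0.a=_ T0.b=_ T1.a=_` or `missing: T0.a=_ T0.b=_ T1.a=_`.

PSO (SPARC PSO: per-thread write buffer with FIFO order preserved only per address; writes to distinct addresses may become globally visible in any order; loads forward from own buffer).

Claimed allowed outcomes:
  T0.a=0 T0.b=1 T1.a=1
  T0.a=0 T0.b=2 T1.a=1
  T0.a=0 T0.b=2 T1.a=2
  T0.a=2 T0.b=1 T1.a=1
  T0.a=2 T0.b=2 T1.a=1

outcome vector order: (T0.a,T0.b,T1.a)
under PSO → 0/1/1; 0/2/1; 0/2/2; 2/1/1; 2/2/1; 2/2/2
PSO∖claimed = {2/2/2}

missing: T0.a=2 T0.b=2 T1.a=2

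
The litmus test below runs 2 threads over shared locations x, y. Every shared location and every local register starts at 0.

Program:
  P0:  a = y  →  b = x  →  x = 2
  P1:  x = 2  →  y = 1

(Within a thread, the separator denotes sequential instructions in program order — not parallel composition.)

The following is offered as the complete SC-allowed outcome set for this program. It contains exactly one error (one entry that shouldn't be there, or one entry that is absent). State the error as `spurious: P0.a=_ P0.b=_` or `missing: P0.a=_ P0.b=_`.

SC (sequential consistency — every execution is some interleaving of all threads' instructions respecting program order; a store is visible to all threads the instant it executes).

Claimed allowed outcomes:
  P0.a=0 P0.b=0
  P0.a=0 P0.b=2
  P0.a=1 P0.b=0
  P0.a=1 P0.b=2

spurious: P0.a=1 P0.b=0

outcome vector order: (P0.a,P0.b)
under SC → 0/0, 0/2, 1/2
claimed∖SC = {1/0}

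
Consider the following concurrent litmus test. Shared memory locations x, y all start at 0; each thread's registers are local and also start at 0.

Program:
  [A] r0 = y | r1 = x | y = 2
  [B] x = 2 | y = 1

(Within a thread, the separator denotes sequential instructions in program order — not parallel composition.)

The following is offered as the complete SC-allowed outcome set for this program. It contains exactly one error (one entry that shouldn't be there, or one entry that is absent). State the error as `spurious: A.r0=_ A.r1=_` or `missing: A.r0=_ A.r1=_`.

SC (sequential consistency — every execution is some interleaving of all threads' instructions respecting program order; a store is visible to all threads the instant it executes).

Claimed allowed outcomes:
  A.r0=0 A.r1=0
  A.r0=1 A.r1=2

outcome vector order: (A.r0,A.r1)
SC (3): <0 0>; <0 2>; <1 2>
SC∖claimed = {<0 2>}

missing: A.r0=0 A.r1=2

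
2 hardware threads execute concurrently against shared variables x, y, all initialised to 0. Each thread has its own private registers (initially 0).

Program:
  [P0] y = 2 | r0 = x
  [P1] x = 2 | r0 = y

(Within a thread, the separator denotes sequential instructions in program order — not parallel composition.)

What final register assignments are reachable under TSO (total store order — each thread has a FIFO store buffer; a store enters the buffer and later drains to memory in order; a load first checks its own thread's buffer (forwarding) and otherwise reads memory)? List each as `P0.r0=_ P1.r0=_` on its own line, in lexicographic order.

P0.r0=0 P1.r0=0
P0.r0=0 P1.r0=2
P0.r0=2 P1.r0=0
P0.r0=2 P1.r0=2

outcome vector order: (P0.r0,P1.r0)
|TSO outcomes| = 4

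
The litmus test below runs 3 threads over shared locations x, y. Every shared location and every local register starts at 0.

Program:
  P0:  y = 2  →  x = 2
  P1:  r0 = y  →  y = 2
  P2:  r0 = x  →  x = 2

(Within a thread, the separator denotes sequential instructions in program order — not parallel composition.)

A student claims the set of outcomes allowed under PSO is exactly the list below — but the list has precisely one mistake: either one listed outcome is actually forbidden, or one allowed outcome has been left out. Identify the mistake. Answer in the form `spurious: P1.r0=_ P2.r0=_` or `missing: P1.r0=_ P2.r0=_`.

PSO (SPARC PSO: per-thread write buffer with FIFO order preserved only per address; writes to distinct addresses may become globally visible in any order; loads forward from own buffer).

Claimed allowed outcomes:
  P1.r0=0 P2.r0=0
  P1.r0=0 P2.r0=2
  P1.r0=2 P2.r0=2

missing: P1.r0=2 P2.r0=0

outcome vector order: (P1.r0,P2.r0)
PSO (4): (0,0); (0,2); (2,0); (2,2)
PSO∖claimed = {(2,0)}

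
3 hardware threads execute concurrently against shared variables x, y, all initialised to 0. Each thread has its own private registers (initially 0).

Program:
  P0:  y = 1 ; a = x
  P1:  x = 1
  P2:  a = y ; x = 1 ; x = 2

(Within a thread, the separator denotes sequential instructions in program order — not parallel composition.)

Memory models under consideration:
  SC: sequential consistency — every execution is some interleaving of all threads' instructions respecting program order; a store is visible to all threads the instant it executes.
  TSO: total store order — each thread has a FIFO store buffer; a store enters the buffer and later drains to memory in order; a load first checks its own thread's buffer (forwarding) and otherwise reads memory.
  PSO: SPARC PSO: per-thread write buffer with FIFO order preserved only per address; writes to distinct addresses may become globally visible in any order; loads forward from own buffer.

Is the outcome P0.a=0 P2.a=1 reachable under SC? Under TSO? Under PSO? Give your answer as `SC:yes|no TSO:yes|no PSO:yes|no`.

SC:yes TSO:yes PSO:yes

outcome vector order: (P0.a,P2.a)
SC: 6 outcomes — {00 01 10 11 20 21}
TSO: 6 outcomes — {00 01 10 11 20 21}
PSO: 6 outcomes — {00 01 10 11 20 21}
target 01 ∈ {SC,TSO,PSO}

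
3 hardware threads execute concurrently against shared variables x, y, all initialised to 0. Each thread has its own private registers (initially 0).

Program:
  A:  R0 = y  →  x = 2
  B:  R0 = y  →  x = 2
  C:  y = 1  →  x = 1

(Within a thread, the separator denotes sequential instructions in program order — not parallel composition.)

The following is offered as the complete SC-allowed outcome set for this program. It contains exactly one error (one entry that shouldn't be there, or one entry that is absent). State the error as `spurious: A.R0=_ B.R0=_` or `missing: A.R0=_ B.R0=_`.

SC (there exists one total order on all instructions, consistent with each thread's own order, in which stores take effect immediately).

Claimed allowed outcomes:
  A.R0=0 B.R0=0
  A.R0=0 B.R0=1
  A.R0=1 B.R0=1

missing: A.R0=1 B.R0=0

outcome vector order: (A.R0,B.R0)
[SC] allowed = {0/0, 0/1, 1/0, 1/1}
SC∖claimed = {1/0}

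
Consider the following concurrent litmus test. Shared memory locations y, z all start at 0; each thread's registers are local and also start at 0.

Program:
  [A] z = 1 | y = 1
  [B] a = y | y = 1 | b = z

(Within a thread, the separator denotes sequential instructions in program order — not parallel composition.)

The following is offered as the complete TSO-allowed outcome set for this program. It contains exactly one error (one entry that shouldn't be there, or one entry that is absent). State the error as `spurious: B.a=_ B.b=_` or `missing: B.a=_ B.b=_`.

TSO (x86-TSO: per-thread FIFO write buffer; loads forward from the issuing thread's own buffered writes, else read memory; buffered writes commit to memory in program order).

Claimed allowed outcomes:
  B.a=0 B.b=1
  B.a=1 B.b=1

missing: B.a=0 B.b=0

outcome vector order: (B.a,B.b)
under TSO → 00; 01; 11
TSO∖claimed = {00}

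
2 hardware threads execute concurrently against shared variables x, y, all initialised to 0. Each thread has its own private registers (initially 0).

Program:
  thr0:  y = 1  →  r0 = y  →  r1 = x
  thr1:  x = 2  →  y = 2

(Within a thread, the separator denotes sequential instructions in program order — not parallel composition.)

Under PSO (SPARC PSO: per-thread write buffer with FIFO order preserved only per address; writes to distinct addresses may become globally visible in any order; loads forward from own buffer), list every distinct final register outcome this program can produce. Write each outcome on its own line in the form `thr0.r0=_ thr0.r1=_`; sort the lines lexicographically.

thr0.r0=1 thr0.r1=0
thr0.r0=1 thr0.r1=2
thr0.r0=2 thr0.r1=0
thr0.r0=2 thr0.r1=2

outcome vector order: (thr0.r0,thr0.r1)
|PSO outcomes| = 4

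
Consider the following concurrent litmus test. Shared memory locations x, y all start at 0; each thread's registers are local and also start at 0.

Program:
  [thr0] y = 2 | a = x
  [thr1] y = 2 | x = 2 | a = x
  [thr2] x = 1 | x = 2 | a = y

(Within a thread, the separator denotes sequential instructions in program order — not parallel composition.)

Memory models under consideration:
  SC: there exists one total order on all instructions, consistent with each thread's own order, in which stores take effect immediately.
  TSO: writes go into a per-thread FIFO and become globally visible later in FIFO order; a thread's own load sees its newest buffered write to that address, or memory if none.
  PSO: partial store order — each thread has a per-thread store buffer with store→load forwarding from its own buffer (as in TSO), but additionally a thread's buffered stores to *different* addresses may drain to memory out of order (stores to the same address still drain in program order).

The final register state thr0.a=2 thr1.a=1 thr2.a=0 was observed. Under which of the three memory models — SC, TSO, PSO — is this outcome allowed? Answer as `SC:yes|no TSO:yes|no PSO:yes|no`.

SC:no TSO:yes PSO:yes

outcome vector order: (thr0.a,thr1.a,thr2.a)
under SC → <0 1 2>, <0 2 2>, <1 1 2>, <1 2 2>, <2 1 2>, <2 2 0>, <2 2 2>
under TSO → <0 1 0>, <0 1 2>, <0 2 0>, <0 2 2>, <1 1 0>, <1 1 2>, <1 2 0>, <1 2 2>, <2 1 0>, <2 1 2>, <2 2 0>, <2 2 2>
under PSO → <0 1 0>, <0 1 2>, <0 2 0>, <0 2 2>, <1 1 0>, <1 1 2>, <1 2 0>, <1 2 2>, <2 1 0>, <2 1 2>, <2 2 0>, <2 2 2>
target <2 1 0> ∈ {TSO,PSO}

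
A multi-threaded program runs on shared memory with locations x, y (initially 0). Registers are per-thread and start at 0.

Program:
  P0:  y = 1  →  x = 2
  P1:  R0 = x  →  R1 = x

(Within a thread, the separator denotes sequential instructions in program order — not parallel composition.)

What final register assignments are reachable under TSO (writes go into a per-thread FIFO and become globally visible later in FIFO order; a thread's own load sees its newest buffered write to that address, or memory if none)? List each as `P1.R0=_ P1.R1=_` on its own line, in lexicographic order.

outcome vector order: (P1.R0,P1.R1)
|TSO outcomes| = 3

P1.R0=0 P1.R1=0
P1.R0=0 P1.R1=2
P1.R0=2 P1.R1=2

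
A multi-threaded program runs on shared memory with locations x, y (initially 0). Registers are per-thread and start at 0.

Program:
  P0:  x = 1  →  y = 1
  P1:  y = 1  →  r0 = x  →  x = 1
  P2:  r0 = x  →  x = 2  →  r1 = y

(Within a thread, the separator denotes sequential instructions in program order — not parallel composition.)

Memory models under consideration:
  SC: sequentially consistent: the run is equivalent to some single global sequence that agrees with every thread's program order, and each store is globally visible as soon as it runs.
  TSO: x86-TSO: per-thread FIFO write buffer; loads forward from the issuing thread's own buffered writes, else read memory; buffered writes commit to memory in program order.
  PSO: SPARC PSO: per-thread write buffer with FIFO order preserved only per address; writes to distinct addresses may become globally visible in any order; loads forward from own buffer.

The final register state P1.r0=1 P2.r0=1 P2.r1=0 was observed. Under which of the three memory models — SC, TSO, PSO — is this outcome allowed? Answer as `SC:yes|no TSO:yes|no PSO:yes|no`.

SC:no TSO:yes PSO:yes

outcome vector order: (P1.r0,P2.r0,P2.r1)
under SC → 0/0/1 0/1/1 1/0/0 1/0/1 1/1/1 2/0/0 2/0/1 2/1/0 2/1/1
under TSO → 0/0/0 0/0/1 0/1/0 0/1/1 1/0/0 1/0/1 1/1/0 1/1/1 2/0/0 2/0/1 2/1/0 2/1/1
under PSO → 0/0/0 0/0/1 0/1/0 0/1/1 1/0/0 1/0/1 1/1/0 1/1/1 2/0/0 2/0/1 2/1/0 2/1/1
target 1/1/0 ∈ {TSO,PSO}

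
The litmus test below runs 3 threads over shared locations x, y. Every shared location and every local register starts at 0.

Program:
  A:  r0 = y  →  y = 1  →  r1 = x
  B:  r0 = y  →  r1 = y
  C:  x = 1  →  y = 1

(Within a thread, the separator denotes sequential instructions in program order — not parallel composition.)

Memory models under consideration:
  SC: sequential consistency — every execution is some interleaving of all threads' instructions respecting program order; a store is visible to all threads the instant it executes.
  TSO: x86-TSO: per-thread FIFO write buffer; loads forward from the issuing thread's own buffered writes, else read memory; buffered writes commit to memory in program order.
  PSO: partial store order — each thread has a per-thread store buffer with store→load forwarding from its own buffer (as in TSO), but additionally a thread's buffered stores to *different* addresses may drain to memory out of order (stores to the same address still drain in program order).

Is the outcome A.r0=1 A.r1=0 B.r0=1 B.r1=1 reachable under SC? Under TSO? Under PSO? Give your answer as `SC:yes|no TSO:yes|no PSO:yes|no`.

SC:no TSO:no PSO:yes

outcome vector order: (A.r0,A.r1,B.r0,B.r1)
SC (9): 0000, 0001, 0011, 0100, 0101, 0111, 1100, 1101, 1111
TSO (9): 0000, 0001, 0011, 0100, 0101, 0111, 1100, 1101, 1111
PSO (12): 0000, 0001, 0011, 0100, 0101, 0111, 1000, 1001, 1011, 1100, 1101, 1111
target 1011 ∈ {PSO}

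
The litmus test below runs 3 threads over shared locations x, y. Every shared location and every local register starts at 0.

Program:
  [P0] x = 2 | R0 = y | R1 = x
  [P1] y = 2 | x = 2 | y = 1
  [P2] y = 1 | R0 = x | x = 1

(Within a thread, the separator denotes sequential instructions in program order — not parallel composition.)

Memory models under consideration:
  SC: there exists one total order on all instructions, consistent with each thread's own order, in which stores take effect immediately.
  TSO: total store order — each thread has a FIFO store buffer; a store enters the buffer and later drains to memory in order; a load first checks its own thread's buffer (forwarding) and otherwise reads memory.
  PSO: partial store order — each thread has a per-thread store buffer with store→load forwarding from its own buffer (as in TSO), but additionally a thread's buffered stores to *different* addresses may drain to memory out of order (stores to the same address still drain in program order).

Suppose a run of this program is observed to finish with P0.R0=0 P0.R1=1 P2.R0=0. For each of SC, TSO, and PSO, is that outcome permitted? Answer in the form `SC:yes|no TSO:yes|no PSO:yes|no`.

SC:no TSO:yes PSO:yes

outcome vector order: (P0.R0,P0.R1,P2.R0)
under SC → 012, 022, 110, 112, 120, 122, 210, 212, 220, 222
under TSO → 010, 012, 020, 022, 110, 112, 120, 122, 210, 212, 220, 222
under PSO → 010, 012, 020, 022, 110, 112, 120, 122, 210, 212, 220, 222
target 010 ∈ {TSO,PSO}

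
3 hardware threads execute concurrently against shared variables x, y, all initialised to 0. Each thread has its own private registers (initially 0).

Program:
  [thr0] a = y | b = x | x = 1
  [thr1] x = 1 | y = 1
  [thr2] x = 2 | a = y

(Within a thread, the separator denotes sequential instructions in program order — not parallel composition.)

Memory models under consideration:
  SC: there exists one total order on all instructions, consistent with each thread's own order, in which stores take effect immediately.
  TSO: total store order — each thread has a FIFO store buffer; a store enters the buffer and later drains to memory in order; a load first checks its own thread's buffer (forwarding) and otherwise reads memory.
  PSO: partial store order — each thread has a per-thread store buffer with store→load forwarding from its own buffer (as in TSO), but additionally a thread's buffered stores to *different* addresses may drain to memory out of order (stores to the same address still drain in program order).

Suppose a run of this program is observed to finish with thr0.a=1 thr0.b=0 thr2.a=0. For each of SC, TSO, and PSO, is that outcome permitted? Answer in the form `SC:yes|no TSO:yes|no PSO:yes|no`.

outcome vector order: (thr0.a,thr0.b,thr2.a)
under SC → 0/0/0 0/0/1 0/1/0 0/1/1 0/2/0 0/2/1 1/1/0 1/1/1 1/2/0 1/2/1
under TSO → 0/0/0 0/0/1 0/1/0 0/1/1 0/2/0 0/2/1 1/1/0 1/1/1 1/2/0 1/2/1
under PSO → 0/0/0 0/0/1 0/1/0 0/1/1 0/2/0 0/2/1 1/0/0 1/0/1 1/1/0 1/1/1 1/2/0 1/2/1
target 1/0/0 ∈ {PSO}

SC:no TSO:no PSO:yes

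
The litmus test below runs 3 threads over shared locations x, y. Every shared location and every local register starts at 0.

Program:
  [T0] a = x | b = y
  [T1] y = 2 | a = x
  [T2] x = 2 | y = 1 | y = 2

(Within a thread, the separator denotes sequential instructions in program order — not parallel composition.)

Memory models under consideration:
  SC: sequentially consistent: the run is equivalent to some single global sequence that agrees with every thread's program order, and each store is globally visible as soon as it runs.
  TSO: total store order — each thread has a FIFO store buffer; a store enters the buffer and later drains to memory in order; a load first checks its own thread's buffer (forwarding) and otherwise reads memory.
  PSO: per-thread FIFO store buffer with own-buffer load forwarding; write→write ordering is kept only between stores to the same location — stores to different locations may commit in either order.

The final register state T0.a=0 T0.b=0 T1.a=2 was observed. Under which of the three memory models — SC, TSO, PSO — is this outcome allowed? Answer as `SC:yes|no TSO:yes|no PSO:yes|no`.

SC:yes TSO:yes PSO:yes

outcome vector order: (T0.a,T0.b,T1.a)
under SC → 000 002 010 012 020 022 202 210 212 220 222
under TSO → 000 002 010 012 020 022 200 202 210 212 220 222
under PSO → 000 002 010 012 020 022 200 202 210 212 220 222
target 002 ∈ {SC,TSO,PSO}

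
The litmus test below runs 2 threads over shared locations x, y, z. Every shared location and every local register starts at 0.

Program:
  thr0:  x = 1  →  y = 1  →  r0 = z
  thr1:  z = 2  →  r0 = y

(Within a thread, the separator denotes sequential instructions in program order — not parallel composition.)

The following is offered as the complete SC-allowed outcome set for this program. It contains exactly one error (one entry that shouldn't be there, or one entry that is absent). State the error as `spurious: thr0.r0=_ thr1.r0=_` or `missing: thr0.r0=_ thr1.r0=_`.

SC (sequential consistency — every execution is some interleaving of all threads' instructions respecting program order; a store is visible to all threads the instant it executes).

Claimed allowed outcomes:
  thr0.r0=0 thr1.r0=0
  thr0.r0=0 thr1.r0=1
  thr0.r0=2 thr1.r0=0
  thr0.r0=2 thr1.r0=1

outcome vector order: (thr0.r0,thr1.r0)
[SC] allowed = {(0,1); (2,0); (2,1)}
claimed∖SC = {(0,0)}

spurious: thr0.r0=0 thr1.r0=0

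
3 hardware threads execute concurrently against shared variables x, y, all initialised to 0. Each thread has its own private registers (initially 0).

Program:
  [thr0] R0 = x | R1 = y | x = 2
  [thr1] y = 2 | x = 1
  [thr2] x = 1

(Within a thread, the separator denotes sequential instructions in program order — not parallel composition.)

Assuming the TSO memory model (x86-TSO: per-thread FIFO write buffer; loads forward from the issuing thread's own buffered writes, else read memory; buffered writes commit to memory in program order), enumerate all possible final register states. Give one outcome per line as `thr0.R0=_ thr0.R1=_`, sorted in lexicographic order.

outcome vector order: (thr0.R0,thr0.R1)
|TSO outcomes| = 4

thr0.R0=0 thr0.R1=0
thr0.R0=0 thr0.R1=2
thr0.R0=1 thr0.R1=0
thr0.R0=1 thr0.R1=2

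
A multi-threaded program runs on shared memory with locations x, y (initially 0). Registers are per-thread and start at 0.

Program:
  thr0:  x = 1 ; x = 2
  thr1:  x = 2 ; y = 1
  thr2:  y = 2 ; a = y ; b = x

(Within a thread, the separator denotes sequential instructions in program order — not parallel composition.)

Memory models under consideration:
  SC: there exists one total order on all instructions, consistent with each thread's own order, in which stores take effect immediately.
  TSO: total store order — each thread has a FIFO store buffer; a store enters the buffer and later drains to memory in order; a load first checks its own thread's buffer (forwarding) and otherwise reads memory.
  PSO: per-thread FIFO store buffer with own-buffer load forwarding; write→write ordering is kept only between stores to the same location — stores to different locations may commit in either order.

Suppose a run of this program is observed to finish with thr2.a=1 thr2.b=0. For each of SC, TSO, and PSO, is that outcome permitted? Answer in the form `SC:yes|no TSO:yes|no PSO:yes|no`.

SC:no TSO:no PSO:yes

outcome vector order: (thr2.a,thr2.b)
[SC] allowed = {(1,1); (1,2); (2,0); (2,1); (2,2)}
[TSO] allowed = {(1,1); (1,2); (2,0); (2,1); (2,2)}
[PSO] allowed = {(1,0); (1,1); (1,2); (2,0); (2,1); (2,2)}
target (1,0) ∈ {PSO}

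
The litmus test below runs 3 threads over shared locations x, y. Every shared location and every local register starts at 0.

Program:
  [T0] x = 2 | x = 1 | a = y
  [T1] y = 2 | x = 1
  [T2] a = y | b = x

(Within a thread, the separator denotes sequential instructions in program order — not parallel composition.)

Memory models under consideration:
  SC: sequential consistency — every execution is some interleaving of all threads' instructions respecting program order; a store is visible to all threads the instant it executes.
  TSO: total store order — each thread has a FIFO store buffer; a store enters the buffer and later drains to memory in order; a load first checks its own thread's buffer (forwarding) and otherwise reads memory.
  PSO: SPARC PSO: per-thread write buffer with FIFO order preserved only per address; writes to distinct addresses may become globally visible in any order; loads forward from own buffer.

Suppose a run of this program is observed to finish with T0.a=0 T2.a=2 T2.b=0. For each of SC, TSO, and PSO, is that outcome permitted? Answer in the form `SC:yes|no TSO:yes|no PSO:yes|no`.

SC:no TSO:yes PSO:yes

outcome vector order: (T0.a,T2.a,T2.b)
under SC → <0 0 0>; <0 0 1>; <0 0 2>; <0 2 1>; <2 0 0>; <2 0 1>; <2 0 2>; <2 2 0>; <2 2 1>; <2 2 2>
under TSO → <0 0 0>; <0 0 1>; <0 0 2>; <0 2 0>; <0 2 1>; <0 2 2>; <2 0 0>; <2 0 1>; <2 0 2>; <2 2 0>; <2 2 1>; <2 2 2>
under PSO → <0 0 0>; <0 0 1>; <0 0 2>; <0 2 0>; <0 2 1>; <0 2 2>; <2 0 0>; <2 0 1>; <2 0 2>; <2 2 0>; <2 2 1>; <2 2 2>
target <0 2 0> ∈ {TSO,PSO}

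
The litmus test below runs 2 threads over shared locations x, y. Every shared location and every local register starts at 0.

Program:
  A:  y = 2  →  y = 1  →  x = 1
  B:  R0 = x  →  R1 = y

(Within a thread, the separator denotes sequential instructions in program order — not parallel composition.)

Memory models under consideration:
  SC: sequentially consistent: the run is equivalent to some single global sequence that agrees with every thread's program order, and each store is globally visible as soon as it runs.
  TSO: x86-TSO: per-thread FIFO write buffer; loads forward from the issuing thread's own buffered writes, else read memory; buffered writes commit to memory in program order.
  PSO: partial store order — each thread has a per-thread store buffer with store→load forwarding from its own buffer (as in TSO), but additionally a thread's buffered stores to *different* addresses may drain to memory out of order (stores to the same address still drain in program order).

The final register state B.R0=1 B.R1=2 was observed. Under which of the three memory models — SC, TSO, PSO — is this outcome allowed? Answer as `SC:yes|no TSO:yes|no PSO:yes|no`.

outcome vector order: (B.R0,B.R1)
under SC → 0/0 0/1 0/2 1/1
under TSO → 0/0 0/1 0/2 1/1
under PSO → 0/0 0/1 0/2 1/0 1/1 1/2
target 1/2 ∈ {PSO}

SC:no TSO:no PSO:yes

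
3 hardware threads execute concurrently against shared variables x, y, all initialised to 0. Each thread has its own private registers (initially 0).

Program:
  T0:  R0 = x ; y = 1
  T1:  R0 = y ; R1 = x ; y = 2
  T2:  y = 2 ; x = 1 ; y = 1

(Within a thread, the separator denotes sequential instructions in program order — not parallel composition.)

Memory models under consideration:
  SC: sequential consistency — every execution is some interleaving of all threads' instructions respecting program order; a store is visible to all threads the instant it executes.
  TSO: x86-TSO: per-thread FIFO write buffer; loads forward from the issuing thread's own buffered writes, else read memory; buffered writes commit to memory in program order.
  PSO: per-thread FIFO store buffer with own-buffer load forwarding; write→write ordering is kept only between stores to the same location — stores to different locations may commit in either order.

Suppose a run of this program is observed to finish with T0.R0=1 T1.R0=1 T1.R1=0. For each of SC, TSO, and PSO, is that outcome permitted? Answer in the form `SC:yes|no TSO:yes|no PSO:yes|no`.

SC:no TSO:no PSO:yes

outcome vector order: (T0.R0,T1.R0,T1.R1)
under SC → <0 0 0>; <0 0 1>; <0 1 0>; <0 1 1>; <0 2 0>; <0 2 1>; <1 0 0>; <1 0 1>; <1 1 1>; <1 2 0>; <1 2 1>
under TSO → <0 0 0>; <0 0 1>; <0 1 0>; <0 1 1>; <0 2 0>; <0 2 1>; <1 0 0>; <1 0 1>; <1 1 1>; <1 2 0>; <1 2 1>
under PSO → <0 0 0>; <0 0 1>; <0 1 0>; <0 1 1>; <0 2 0>; <0 2 1>; <1 0 0>; <1 0 1>; <1 1 0>; <1 1 1>; <1 2 0>; <1 2 1>
target <1 1 0> ∈ {PSO}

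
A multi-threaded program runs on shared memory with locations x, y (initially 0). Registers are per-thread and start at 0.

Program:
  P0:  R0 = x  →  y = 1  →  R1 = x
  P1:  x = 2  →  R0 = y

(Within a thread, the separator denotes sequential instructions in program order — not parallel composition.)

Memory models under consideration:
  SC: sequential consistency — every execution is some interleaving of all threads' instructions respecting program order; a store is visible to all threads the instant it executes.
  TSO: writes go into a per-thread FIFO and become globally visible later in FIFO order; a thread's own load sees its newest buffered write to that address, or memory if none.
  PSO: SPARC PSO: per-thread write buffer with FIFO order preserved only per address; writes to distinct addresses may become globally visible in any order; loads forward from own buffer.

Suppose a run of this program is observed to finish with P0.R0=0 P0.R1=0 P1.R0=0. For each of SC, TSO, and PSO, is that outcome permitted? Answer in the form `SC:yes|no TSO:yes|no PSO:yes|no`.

SC:no TSO:yes PSO:yes

outcome vector order: (P0.R0,P0.R1,P1.R0)
SC: 5 outcomes — {<0 0 1>; <0 2 0>; <0 2 1>; <2 2 0>; <2 2 1>}
TSO: 6 outcomes — {<0 0 0>; <0 0 1>; <0 2 0>; <0 2 1>; <2 2 0>; <2 2 1>}
PSO: 6 outcomes — {<0 0 0>; <0 0 1>; <0 2 0>; <0 2 1>; <2 2 0>; <2 2 1>}
target <0 0 0> ∈ {TSO,PSO}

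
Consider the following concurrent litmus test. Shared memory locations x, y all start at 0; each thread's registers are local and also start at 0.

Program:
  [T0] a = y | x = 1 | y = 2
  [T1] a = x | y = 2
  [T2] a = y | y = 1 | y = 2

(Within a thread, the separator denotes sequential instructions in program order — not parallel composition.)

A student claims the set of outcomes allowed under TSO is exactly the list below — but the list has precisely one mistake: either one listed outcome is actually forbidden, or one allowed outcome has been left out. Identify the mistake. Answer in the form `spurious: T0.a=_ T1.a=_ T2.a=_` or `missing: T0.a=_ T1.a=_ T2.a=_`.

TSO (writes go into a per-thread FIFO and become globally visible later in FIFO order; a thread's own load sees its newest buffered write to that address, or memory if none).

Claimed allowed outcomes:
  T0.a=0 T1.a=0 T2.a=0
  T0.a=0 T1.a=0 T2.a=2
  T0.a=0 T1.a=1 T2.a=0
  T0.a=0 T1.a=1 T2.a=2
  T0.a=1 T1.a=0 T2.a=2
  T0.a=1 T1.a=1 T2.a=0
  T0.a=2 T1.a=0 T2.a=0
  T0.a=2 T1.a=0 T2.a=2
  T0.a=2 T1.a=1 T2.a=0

missing: T0.a=1 T1.a=0 T2.a=0

outcome vector order: (T0.a,T1.a,T2.a)
[TSO] allowed = {0/0/0, 0/0/2, 0/1/0, 0/1/2, 1/0/0, 1/0/2, 1/1/0, 2/0/0, 2/0/2, 2/1/0}
TSO∖claimed = {1/0/0}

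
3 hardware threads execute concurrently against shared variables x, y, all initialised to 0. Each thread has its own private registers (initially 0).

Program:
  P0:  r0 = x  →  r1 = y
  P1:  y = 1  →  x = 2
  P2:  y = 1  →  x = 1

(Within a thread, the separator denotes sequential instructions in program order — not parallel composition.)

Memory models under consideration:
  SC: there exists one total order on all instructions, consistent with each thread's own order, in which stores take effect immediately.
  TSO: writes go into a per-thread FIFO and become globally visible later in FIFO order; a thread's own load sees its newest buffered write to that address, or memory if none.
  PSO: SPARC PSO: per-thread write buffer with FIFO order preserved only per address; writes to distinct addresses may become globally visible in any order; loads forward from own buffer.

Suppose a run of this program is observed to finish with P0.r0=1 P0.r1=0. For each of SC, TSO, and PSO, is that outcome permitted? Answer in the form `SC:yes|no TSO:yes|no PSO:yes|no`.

outcome vector order: (P0.r0,P0.r1)
under SC → (0,0); (0,1); (1,1); (2,1)
under TSO → (0,0); (0,1); (1,1); (2,1)
under PSO → (0,0); (0,1); (1,0); (1,1); (2,0); (2,1)
target (1,0) ∈ {PSO}

SC:no TSO:no PSO:yes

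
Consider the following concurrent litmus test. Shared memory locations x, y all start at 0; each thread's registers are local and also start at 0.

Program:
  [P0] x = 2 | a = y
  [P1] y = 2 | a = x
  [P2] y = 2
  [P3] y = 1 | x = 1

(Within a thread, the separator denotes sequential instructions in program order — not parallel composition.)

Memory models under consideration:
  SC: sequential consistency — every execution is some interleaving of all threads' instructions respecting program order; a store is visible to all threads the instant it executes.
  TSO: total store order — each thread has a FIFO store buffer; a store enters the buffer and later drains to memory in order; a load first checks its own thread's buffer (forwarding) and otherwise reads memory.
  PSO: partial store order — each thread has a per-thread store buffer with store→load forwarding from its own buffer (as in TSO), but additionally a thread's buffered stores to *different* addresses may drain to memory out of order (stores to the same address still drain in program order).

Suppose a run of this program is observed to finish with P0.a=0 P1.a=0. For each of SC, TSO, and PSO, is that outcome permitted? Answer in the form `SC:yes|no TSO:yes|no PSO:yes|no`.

SC:no TSO:yes PSO:yes

outcome vector order: (P0.a,P1.a)
[SC] allowed = {<0 1>, <0 2>, <1 0>, <1 1>, <1 2>, <2 0>, <2 1>, <2 2>}
[TSO] allowed = {<0 0>, <0 1>, <0 2>, <1 0>, <1 1>, <1 2>, <2 0>, <2 1>, <2 2>}
[PSO] allowed = {<0 0>, <0 1>, <0 2>, <1 0>, <1 1>, <1 2>, <2 0>, <2 1>, <2 2>}
target <0 0> ∈ {TSO,PSO}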